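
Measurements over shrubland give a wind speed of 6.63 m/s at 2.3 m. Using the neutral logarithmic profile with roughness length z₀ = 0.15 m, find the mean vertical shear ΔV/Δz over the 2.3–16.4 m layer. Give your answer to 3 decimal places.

Log law: V₂ = V₁ · ln(z₂/z₀)/ln(z₁/z₀) = 6.63 × 4.6944/2.7300 = 11.4006 m/s
ΔV/Δz = (11.4006 − 6.63)/(16.4 − 2.3) = 4.7706/14.1000 = 0.33834 m/s/m

0.338 m/s/m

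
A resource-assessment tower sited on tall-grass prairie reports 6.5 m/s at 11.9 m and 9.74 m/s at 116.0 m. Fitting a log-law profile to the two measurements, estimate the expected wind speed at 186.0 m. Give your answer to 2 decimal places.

Log law: V ∝ ln(z/z₀). From the pair, with r = V₁/V₂ = 0.66735,
ln z₀ = (ln z₁ − r·ln z₂)/(1 − r) = (2.4765 − 0.66735×4.7536)/0.33265 = -2.0916 → z₀ = 0.1235 m
V₃ = V₁ · ln(z₃/z₀)/ln(z₁/z₀) = 6.5 × 7.3174/4.5682 = 10.4118 m/s

10.41 m/s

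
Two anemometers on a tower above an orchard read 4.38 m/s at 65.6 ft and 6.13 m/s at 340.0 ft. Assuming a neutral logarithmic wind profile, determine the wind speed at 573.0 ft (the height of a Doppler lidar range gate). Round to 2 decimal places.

6.69 m/s

Log law: V ∝ ln(z/z₀). From the pair, with r = V₁/V₂ = 0.71452,
ln z₀ = (ln z₁ − r·ln z₂)/(1 − r) = (4.1836 − 0.71452×5.8289)/0.28548 = 0.0654 → z₀ = 1.068 ft
V₃ = V₁ · ln(z₃/z₀)/ln(z₁/z₀) = 4.38 × 6.2854/4.1181 = 6.6851 m/s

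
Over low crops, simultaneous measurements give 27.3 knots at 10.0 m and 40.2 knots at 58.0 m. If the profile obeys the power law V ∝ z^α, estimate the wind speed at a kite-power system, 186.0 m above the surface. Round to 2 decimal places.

First find α: α = ln(V₂/V₁)/ln(z₂/z₁) = ln(40.2/27.3)/ln(58.0/10.0) = 0.38698/1.75786 = 0.2201
Extrapolate from 58.0 m to 186.0 m: V₃ = 40.2 × (186.0/58.0)^0.2201 = 40.2 × 1.2924 = 51.9562 knots

51.96 knots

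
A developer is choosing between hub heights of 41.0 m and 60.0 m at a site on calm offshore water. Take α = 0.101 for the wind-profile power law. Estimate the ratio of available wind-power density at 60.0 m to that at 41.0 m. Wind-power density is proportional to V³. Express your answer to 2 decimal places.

1.12

Speed ratio: V_B/V_A = (z_B/z_A)^α = (60.0/41.0)^0.101 = (1.4634)^0.101 = 1.03921
Power-density ratio: P_B/P_A = (V_B/V_A)³ = (1.03921)³ = 1.12229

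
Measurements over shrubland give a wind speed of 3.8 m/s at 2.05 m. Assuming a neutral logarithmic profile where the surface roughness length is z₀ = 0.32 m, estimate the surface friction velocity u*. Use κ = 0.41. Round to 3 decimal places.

Log law: V(z) = (u*/κ) · ln(z/z₀) ⇒ u* = κ · V / ln(z/z₀)
u* = 0.41 × 3.8 / ln(2.05/0.32) = 0.41 × 3.8 / 1.8573
   = 1.5580 / 1.8573 = 0.8389 m/s

u* ≈ 0.839 m/s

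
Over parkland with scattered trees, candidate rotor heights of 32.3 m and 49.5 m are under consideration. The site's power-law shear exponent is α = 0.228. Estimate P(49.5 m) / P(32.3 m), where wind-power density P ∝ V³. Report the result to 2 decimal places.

1.34

Speed ratio: V_B/V_A = (z_B/z_A)^α = (49.5/32.3)^0.228 = (1.5325)^0.228 = 1.10223
Power-density ratio: P_B/P_A = (V_B/V_A)³ = (1.10223)³ = 1.33911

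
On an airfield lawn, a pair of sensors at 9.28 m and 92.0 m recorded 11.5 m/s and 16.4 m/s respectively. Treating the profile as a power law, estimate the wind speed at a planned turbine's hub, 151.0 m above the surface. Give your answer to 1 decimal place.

17.7 m/s

First find α: α = ln(V₂/V₁)/ln(z₂/z₁) = ln(16.4/11.5)/ln(92.0/9.28) = 0.35493/2.29393 = 0.1547
Extrapolate from 92.0 m to 151.0 m: V₃ = 16.4 × (151.0/92.0)^0.1547 = 16.4 × 1.0797 = 17.7068 m/s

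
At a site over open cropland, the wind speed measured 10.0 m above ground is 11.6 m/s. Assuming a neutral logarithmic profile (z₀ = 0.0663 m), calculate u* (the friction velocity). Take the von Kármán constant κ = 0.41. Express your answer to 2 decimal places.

Log law: V(z) = (u*/κ) · ln(z/z₀) ⇒ u* = κ · V / ln(z/z₀)
u* = 0.41 × 11.6 / ln(10.0/0.0663) = 0.41 × 11.6 / 5.0162
   = 4.7560 / 5.0162 = 0.9481 m/s

u* ≈ 0.95 m/s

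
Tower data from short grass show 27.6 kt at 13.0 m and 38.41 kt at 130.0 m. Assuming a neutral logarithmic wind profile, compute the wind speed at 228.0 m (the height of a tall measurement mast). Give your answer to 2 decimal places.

Log law: V ∝ ln(z/z₀). From the pair, with r = V₁/V₂ = 0.71856,
ln z₀ = (ln z₁ − r·ln z₂)/(1 − r) = (2.5649 − 0.71856×4.8675)/0.28144 = -3.3140 → z₀ = 0.03637 m
V₃ = V₁ · ln(z₃/z₀)/ln(z₁/z₀) = 27.6 × 8.7433/5.8789 = 41.0475 kt

41.05 kt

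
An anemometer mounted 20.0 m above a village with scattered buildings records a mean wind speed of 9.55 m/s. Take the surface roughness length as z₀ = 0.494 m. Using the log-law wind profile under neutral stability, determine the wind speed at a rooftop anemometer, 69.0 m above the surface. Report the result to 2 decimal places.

12.75 m/s

Log law: V(z) ∝ ln(z/z₀), so V₂/V₁ = ln(z₂/z₀) / ln(z₁/z₀).
ln(69.0/0.494) = 4.9393, ln(20.0/0.494) = 3.7010
V₂ = 9.55 × 4.9393/3.7010 = 9.55 × 1.3346 = 12.7455 m/s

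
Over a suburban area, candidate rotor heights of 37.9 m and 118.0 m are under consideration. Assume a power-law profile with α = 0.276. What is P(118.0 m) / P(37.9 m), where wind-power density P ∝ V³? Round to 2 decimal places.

Speed ratio: V_B/V_A = (z_B/z_A)^α = (118.0/37.9)^0.276 = (3.1135)^0.276 = 1.36815
Power-density ratio: P_B/P_A = (V_B/V_A)³ = (1.36815)³ = 2.56097

2.56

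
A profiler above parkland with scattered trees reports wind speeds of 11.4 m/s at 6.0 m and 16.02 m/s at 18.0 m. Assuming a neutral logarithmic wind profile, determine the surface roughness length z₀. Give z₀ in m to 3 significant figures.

z₀ ≈ 0.399 m

Log law: V(z) ∝ ln(z/z₀). With r = V₁/V₂ = 11.4/16.02 = 0.71161,
r · ln(z₂/z₀) = ln(z₁/z₀) ⇒ ln z₀ = (ln z₁ − r·ln z₂)/(1 − r)
ln z₀ = (1.79176 − 0.71161×2.89037) / 0.28839 = -0.9191
z₀ = exp(-0.9191) = 0.3989 m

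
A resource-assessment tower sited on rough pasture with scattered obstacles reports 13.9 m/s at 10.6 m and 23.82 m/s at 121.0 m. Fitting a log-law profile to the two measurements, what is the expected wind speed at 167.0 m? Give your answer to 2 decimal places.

25.13 m/s

Log law: V ∝ ln(z/z₀). From the pair, with r = V₁/V₂ = 0.58354,
ln z₀ = (ln z₁ − r·ln z₂)/(1 − r) = (2.3609 − 0.58354×4.7958)/0.41646 = -1.0510 → z₀ = 0.3496 m
V₃ = V₁ · ln(z₃/z₀)/ln(z₁/z₀) = 13.9 × 6.1690/3.4119 = 25.1327 m/s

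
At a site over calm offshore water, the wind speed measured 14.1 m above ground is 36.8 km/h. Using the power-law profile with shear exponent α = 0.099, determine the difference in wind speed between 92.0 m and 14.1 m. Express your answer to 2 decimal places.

7.51 km/h

Power law: V₂ = V₁ · (z₂/z₁)^α = 36.8 × (6.5248)^0.099 = 44.3088 km/h
ΔV = 44.3088 − 36.8 = 7.5088 km/h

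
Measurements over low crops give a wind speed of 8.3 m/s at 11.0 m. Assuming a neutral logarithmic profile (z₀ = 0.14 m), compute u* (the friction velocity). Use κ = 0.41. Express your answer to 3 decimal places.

u* ≈ 0.780 m/s

Log law: V(z) = (u*/κ) · ln(z/z₀) ⇒ u* = κ · V / ln(z/z₀)
u* = 0.41 × 8.3 / ln(11.0/0.14) = 0.41 × 8.3 / 4.3640
   = 3.4030 / 4.3640 = 0.7798 m/s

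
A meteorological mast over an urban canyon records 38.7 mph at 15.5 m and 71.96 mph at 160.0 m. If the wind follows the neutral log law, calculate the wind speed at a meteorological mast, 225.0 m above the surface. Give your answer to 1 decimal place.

76.8 mph

Log law: V ∝ ln(z/z₀). From the pair, with r = V₁/V₂ = 0.53780,
ln z₀ = (ln z₁ − r·ln z₂)/(1 − r) = (2.7408 − 0.53780×5.0752)/0.46220 = 0.0247 → z₀ = 1.025 m
V₃ = V₁ · ln(z₃/z₀)/ln(z₁/z₀) = 38.7 × 5.3914/2.7161 = 76.8176 mph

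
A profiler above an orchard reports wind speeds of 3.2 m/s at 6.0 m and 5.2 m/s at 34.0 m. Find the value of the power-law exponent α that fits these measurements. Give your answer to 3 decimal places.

α ≈ 0.280

Power law: V₂/V₁ = (z₂/z₁)^α ⇒ α = ln(V₂/V₁) / ln(z₂/z₁)
α = ln(5.2/3.2) / ln(34.0/6.0) = ln(1.6250) / ln(5.6667)
  = 0.48551 / 1.73460 = 0.27990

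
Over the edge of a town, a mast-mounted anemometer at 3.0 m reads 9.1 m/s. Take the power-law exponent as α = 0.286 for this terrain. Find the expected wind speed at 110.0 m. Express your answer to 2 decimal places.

25.49 m/s

Power-law profile: V₂ = V₁ · (z₂/z₁)^α
V₂ = 9.1 × (110.0/3.0)^0.286 = 9.1 × (36.6667)^0.286
    = 9.1 × 2.8014 = 25.4931 m/s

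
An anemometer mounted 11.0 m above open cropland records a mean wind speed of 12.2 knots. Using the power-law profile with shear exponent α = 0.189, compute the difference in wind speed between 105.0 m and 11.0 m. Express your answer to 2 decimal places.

6.49 knots

Power law: V₂ = V₁ · (z₂/z₁)^α = 12.2 × (9.5455)^0.189 = 18.6871 knots
ΔV = 18.6871 − 12.2 = 6.4871 knots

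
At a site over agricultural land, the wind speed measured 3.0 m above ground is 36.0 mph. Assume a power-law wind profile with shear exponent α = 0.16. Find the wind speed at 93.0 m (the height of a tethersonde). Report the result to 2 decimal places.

Power-law profile: V₂ = V₁ · (z₂/z₁)^α
V₂ = 36.0 × (93.0/3.0)^0.16 = 36.0 × (31.0000)^0.16
    = 36.0 × 1.7323 = 62.3620 mph

62.36 mph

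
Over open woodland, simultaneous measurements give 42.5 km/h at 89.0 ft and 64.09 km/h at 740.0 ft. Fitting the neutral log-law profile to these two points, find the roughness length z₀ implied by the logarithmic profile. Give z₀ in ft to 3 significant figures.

Log law: V(z) ∝ ln(z/z₀). With r = V₁/V₂ = 42.5/64.09 = 0.66313,
r · ln(z₂/z₀) = ln(z₁/z₀) ⇒ ln z₀ = (ln z₁ − r·ln z₂)/(1 − r)
ln z₀ = (4.48864 − 0.66313×6.60665) / 0.33687 = 0.3193
z₀ = exp(0.3193) = 1.376 ft

z₀ ≈ 1.38 ft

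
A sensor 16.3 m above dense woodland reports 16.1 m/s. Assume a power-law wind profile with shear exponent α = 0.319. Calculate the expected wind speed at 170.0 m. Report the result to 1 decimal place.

34.0 m/s

Power-law profile: V₂ = V₁ · (z₂/z₁)^α
V₂ = 16.1 × (170.0/16.3)^0.319 = 16.1 × (10.4294)^0.319
    = 16.1 × 2.1126 = 34.0135 m/s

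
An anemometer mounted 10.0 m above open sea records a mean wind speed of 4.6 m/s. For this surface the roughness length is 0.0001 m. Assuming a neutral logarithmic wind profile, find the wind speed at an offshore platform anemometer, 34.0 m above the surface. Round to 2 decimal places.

Log law: V(z) ∝ ln(z/z₀), so V₂/V₁ = ln(z₂/z₀) / ln(z₁/z₀).
ln(34.0/0.0001) = 12.7367, ln(10.0/0.0001) = 11.5129
V₂ = 4.6 × 12.7367/11.5129 = 4.6 × 1.1063 = 5.0890 m/s

5.09 m/s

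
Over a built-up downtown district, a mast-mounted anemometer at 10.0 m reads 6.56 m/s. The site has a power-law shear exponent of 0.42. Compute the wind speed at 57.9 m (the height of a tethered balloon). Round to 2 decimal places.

Power-law profile: V₂ = V₁ · (z₂/z₁)^α
V₂ = 6.56 × (57.9/10.0)^0.42 = 6.56 × (5.7900)^0.42
    = 6.56 × 2.0909 = 13.7160 m/s

13.72 m/s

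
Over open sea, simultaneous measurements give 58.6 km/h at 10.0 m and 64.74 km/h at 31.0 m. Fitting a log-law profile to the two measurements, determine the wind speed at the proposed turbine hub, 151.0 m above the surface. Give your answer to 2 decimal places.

73.33 km/h

Log law: V ∝ ln(z/z₀). From the pair, with r = V₁/V₂ = 0.90516,
ln z₀ = (ln z₁ − r·ln z₂)/(1 − r) = (2.3026 − 0.90516×3.4340)/0.09484 = -8.4955 → z₀ = 0.0002044 m
V₃ = V₁ · ln(z₃/z₀)/ln(z₁/z₀) = 58.6 × 13.5128/10.7981 = 73.3324 km/h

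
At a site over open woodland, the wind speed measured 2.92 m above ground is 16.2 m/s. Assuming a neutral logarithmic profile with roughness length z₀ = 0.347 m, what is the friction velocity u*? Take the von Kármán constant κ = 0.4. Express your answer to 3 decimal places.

Log law: V(z) = (u*/κ) · ln(z/z₀) ⇒ u* = κ · V / ln(z/z₀)
u* = 0.4 × 16.2 / ln(2.92/0.347) = 0.4 × 16.2 / 2.1300
   = 6.4800 / 2.1300 = 3.0422 m/s

u* ≈ 3.042 m/s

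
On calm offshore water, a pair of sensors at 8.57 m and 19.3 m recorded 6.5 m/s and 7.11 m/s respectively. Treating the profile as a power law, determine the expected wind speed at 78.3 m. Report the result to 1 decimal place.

First find α: α = ln(V₂/V₁)/ln(z₂/z₁) = ln(7.11/6.5)/ln(19.3/8.57) = 0.08970/0.81184 = 0.1105
Extrapolate from 19.3 m to 78.3 m: V₃ = 7.11 × (78.3/19.3)^0.1105 = 7.11 × 1.1673 = 8.2998 m/s

8.3 m/s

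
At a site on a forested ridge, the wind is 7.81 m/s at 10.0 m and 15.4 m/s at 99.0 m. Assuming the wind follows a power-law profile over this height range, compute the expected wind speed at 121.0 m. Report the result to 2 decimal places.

16.34 m/s

First find α: α = ln(V₂/V₁)/ln(z₂/z₁) = ln(15.4/7.81)/ln(99.0/10.0) = 0.67896/2.29253 = 0.2962
Extrapolate from 99.0 m to 121.0 m: V₃ = 15.4 × (121.0/99.0)^0.2962 = 15.4 × 1.0612 = 16.3430 m/s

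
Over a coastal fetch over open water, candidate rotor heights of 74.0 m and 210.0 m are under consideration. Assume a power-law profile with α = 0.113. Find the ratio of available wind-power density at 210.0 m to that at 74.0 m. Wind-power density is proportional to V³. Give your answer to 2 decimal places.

1.42

Speed ratio: V_B/V_A = (z_B/z_A)^α = (210.0/74.0)^0.113 = (2.8378)^0.113 = 1.12509
Power-density ratio: P_B/P_A = (V_B/V_A)³ = (1.12509)³ = 1.42417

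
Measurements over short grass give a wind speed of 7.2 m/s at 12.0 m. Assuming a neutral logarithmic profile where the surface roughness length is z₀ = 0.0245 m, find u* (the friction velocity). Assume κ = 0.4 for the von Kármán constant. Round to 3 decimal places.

u* ≈ 0.465 m/s

Log law: V(z) = (u*/κ) · ln(z/z₀) ⇒ u* = κ · V / ln(z/z₀)
u* = 0.4 × 7.2 / ln(12.0/0.0245) = 0.4 × 7.2 / 6.1940
   = 2.8800 / 6.1940 = 0.4650 m/s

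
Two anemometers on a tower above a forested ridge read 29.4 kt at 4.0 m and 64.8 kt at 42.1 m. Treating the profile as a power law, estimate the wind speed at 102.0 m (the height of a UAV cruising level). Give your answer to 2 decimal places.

First find α: α = ln(V₂/V₁)/ln(z₂/z₁) = ln(64.8/29.4)/ln(42.1/4.0) = 0.79031/2.35375 = 0.3358
Extrapolate from 42.1 m to 102.0 m: V₃ = 64.8 × (102.0/42.1)^0.3358 = 64.8 × 1.3460 = 87.2200 kt

87.22 kt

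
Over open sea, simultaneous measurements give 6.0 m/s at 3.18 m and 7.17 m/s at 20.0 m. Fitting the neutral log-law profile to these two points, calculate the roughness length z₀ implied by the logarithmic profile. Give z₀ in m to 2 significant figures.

z₀ ≈ 0.00026 m

Log law: V(z) ∝ ln(z/z₀). With r = V₁/V₂ = 6.0/7.17 = 0.83682,
r · ln(z₂/z₀) = ln(z₁/z₀) ⇒ ln z₀ = (ln z₁ − r·ln z₂)/(1 − r)
ln z₀ = (1.15688 − 0.83682×2.99573) / 0.16318 = -8.2731
z₀ = exp(-8.2731) = 0.0002553 m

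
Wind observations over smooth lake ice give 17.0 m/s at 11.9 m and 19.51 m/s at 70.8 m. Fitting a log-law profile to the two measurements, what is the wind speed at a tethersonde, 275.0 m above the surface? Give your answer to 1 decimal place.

21.4 m/s

Log law: V ∝ ln(z/z₀). From the pair, with r = V₁/V₂ = 0.87135,
ln z₀ = (ln z₁ − r·ln z₂)/(1 − r) = (2.4765 − 0.87135×4.2599)/0.12865 = -9.6017 → z₀ = 0.00006761 m
V₃ = V₁ · ln(z₃/z₀)/ln(z₁/z₀) = 17.0 × 15.2185/12.0783 = 21.4198 m/s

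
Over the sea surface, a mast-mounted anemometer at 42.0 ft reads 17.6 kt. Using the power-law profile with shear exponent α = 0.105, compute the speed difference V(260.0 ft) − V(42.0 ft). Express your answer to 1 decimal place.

Power law: V₂ = V₁ · (z₂/z₁)^α = 17.6 × (6.1905)^0.105 = 21.3130 kt
ΔV = 21.3130 − 17.6 = 3.7130 kt

3.7 kt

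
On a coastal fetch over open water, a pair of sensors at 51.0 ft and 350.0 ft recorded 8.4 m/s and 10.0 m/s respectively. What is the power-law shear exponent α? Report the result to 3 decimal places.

Power law: V₂/V₁ = (z₂/z₁)^α ⇒ α = ln(V₂/V₁) / ln(z₂/z₁)
α = ln(10.0/8.4) / ln(350.0/51.0) = ln(1.1905) / ln(6.8627)
  = 0.17435 / 1.92611 = 0.09052

α ≈ 0.091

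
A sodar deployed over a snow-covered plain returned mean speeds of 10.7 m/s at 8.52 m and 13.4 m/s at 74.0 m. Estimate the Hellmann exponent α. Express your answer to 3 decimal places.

α ≈ 0.104

Power law: V₂/V₁ = (z₂/z₁)^α ⇒ α = ln(V₂/V₁) / ln(z₂/z₁)
α = ln(13.4/10.7) / ln(74.0/8.52) = ln(1.2523) / ln(8.6854)
  = 0.22501 / 2.16165 = 0.10409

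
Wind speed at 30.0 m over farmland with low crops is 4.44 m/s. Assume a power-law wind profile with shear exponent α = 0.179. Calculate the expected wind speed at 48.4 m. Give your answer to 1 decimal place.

Power-law profile: V₂ = V₁ · (z₂/z₁)^α
V₂ = 4.44 × (48.4/30.0)^0.179 = 4.44 × (1.6133)^0.179
    = 4.44 × 1.0894 = 4.8369 m/s

4.8 m/s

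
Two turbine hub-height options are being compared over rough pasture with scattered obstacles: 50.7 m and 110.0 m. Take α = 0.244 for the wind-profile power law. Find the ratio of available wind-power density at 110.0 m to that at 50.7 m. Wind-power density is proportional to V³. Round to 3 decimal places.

1.763

Speed ratio: V_B/V_A = (z_B/z_A)^α = (110.0/50.7)^0.244 = (2.1696)^0.244 = 1.20803
Power-density ratio: P_B/P_A = (V_B/V_A)³ = (1.20803)³ = 1.76292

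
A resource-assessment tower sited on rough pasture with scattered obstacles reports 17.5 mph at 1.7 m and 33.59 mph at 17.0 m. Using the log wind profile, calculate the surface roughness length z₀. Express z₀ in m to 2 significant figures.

z₀ ≈ 0.14 m

Log law: V(z) ∝ ln(z/z₀). With r = V₁/V₂ = 17.5/33.59 = 0.52099,
r · ln(z₂/z₀) = ln(z₁/z₀) ⇒ ln z₀ = (ln z₁ − r·ln z₂)/(1 − r)
ln z₀ = (0.53063 − 0.52099×2.83321) / 0.47901 = -1.9737
z₀ = exp(-1.9737) = 0.1389 m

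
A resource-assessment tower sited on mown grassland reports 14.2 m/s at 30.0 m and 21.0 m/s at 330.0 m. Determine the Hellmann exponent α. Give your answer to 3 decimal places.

α ≈ 0.163

Power law: V₂/V₁ = (z₂/z₁)^α ⇒ α = ln(V₂/V₁) / ln(z₂/z₁)
α = ln(21.0/14.2) / ln(330.0/30.0) = ln(1.4789) / ln(11.0000)
  = 0.39128 / 2.39790 = 0.16318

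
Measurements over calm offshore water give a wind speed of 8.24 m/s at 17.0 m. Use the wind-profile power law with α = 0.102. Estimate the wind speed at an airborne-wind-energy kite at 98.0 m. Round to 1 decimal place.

9.9 m/s

Power-law profile: V₂ = V₁ · (z₂/z₁)^α
V₂ = 8.24 × (98.0/17.0)^0.102 = 8.24 × (5.7647)^0.102
    = 8.24 × 1.1956 = 9.8520 m/s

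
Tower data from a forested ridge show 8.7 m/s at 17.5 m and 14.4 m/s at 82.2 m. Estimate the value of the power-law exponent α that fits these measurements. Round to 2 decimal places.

Power law: V₂/V₁ = (z₂/z₁)^α ⇒ α = ln(V₂/V₁) / ln(z₂/z₁)
α = ln(14.4/8.7) / ln(82.2/17.5) = ln(1.6552) / ln(4.6971)
  = 0.50391 / 1.54695 = 0.32574

α ≈ 0.33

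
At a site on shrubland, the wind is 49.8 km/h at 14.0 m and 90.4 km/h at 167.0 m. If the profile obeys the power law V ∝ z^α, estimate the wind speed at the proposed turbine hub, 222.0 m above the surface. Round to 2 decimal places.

First find α: α = ln(V₂/V₁)/ln(z₂/z₁) = ln(90.4/49.8)/ln(167.0/14.0) = 0.59623/2.47894 = 0.2405
Extrapolate from 167.0 m to 222.0 m: V₃ = 90.4 × (222.0/167.0)^0.2405 = 90.4 × 1.0709 = 96.8067 km/h

96.81 km/h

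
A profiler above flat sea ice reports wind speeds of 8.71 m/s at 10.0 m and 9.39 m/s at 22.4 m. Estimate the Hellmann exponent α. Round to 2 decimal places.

Power law: V₂/V₁ = (z₂/z₁)^α ⇒ α = ln(V₂/V₁) / ln(z₂/z₁)
α = ln(9.39/8.71) / ln(22.4/10.0) = ln(1.0781) / ln(2.2400)
  = 0.07517 / 0.80648 = 0.09321

α ≈ 0.09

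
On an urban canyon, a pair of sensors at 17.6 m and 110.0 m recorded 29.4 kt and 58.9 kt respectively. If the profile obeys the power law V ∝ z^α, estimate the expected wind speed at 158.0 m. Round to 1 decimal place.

First find α: α = ln(V₂/V₁)/ln(z₂/z₁) = ln(58.9/29.4)/ln(110.0/17.6) = 0.69485/1.83258 = 0.3792
Extrapolate from 110.0 m to 158.0 m: V₃ = 58.9 × (158.0/110.0)^0.3792 = 58.9 × 1.1472 = 67.5685 kt

67.6 kt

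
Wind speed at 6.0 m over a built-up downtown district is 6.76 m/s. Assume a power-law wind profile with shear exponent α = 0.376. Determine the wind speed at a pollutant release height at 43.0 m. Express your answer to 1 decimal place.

14.2 m/s

Power-law profile: V₂ = V₁ · (z₂/z₁)^α
V₂ = 6.76 × (43.0/6.0)^0.376 = 6.76 × (7.1667)^0.376
    = 6.76 × 2.0970 = 14.1757 m/s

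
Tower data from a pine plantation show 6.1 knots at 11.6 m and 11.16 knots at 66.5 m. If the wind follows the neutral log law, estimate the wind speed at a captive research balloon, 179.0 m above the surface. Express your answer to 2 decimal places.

14.03 knots

Log law: V ∝ ln(z/z₀). From the pair, with r = V₁/V₂ = 0.54659,
ln z₀ = (ln z₁ − r·ln z₂)/(1 − r) = (2.4510 − 0.54659×4.1972)/0.45341 = 0.3459 → z₀ = 1.413 m
V₃ = V₁ · ln(z₃/z₀)/ln(z₁/z₀) = 6.1 × 4.8415/2.1051 = 14.0293 knots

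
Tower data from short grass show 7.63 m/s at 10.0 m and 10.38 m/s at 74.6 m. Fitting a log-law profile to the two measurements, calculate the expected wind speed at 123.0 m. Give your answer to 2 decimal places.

11.06 m/s

Log law: V ∝ ln(z/z₀). From the pair, with r = V₁/V₂ = 0.73507,
ln z₀ = (ln z₁ − r·ln z₂)/(1 − r) = (2.3026 − 0.73507×4.3121)/0.26493 = -3.2730 → z₀ = 0.03789 m
V₃ = V₁ · ln(z₃/z₀)/ln(z₁/z₀) = 7.63 × 8.0852/5.5756 = 11.0643 m/s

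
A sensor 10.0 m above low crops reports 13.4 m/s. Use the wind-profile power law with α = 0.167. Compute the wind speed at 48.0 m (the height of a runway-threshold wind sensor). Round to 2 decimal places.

17.41 m/s

Power-law profile: V₂ = V₁ · (z₂/z₁)^α
V₂ = 13.4 × (48.0/10.0)^0.167 = 13.4 × (4.8000)^0.167
    = 13.4 × 1.2995 = 17.4129 m/s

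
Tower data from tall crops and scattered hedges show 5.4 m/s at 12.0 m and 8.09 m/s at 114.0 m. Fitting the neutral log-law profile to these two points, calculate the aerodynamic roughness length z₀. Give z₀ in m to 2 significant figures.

Log law: V(z) ∝ ln(z/z₀). With r = V₁/V₂ = 5.4/8.09 = 0.66749,
r · ln(z₂/z₀) = ln(z₁/z₀) ⇒ ln z₀ = (ln z₁ − r·ln z₂)/(1 − r)
ln z₀ = (2.48491 − 0.66749×4.73620) / 0.33251 = -2.0344
z₀ = exp(-2.0344) = 0.1308 m

z₀ ≈ 0.13 m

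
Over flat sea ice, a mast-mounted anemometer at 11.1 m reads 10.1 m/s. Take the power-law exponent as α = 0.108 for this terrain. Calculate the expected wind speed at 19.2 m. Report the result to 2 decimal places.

Power-law profile: V₂ = V₁ · (z₂/z₁)^α
V₂ = 10.1 × (19.2/11.1)^0.108 = 10.1 × (1.7297)^0.108
    = 10.1 × 1.0610 = 10.7158 m/s

10.72 m/s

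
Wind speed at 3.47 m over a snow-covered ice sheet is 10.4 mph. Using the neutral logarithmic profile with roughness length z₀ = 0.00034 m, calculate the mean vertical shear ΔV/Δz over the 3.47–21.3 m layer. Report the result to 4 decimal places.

Log law: V₂ = V₁ · ln(z₂/z₀)/ln(z₁/z₀) = 10.4 × 11.0453/9.2307 = 12.4444 mph
ΔV/Δz = (12.4444 − 10.4)/(21.3 − 3.47) = 2.0444/17.8300 = 0.11466 mph/m

0.1147 mph/m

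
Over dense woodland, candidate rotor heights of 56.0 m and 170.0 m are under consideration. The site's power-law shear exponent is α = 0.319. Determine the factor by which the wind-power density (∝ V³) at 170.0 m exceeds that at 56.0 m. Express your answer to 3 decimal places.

2.894

Speed ratio: V_B/V_A = (z_B/z_A)^α = (170.0/56.0)^0.319 = (3.0357)^0.319 = 1.42509
Power-density ratio: P_B/P_A = (V_B/V_A)³ = (1.42509)³ = 2.89417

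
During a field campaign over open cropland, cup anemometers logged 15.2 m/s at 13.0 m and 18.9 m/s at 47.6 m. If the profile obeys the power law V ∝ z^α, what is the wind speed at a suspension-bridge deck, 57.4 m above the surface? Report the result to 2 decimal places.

19.50 m/s

First find α: α = ln(V₂/V₁)/ln(z₂/z₁) = ln(18.9/15.2)/ln(47.6/13.0) = 0.21787/1.29788 = 0.1679
Extrapolate from 47.6 m to 57.4 m: V₃ = 18.9 × (57.4/47.6)^0.1679 = 18.9 × 1.0319 = 19.5034 m/s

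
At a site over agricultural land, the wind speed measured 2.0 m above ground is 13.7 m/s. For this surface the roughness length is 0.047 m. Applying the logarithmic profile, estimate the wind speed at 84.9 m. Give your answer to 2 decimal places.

Log law: V(z) ∝ ln(z/z₀), so V₂/V₁ = ln(z₂/z₀) / ln(z₁/z₀).
ln(84.9/0.047) = 7.4991, ln(2.0/0.047) = 3.7508
V₂ = 13.7 × 7.4991/3.7508 = 13.7 × 1.9994 = 27.3911 m/s

27.39 m/s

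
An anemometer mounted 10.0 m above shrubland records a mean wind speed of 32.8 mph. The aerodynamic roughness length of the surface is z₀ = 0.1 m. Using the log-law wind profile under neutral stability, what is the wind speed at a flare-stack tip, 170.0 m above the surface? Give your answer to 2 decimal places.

Log law: V(z) ∝ ln(z/z₀), so V₂/V₁ = ln(z₂/z₀) / ln(z₁/z₀).
ln(170.0/0.1) = 7.4384, ln(10.0/0.1) = 4.6052
V₂ = 32.8 × 7.4384/4.6052 = 32.8 × 1.6152 = 52.9794 mph

52.98 mph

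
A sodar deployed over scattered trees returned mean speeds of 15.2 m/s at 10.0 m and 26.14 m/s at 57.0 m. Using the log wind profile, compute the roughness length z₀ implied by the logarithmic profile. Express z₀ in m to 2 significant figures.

Log law: V(z) ∝ ln(z/z₀). With r = V₁/V₂ = 15.2/26.14 = 0.58148,
r · ln(z₂/z₀) = ln(z₁/z₀) ⇒ ln z₀ = (ln z₁ − r·ln z₂)/(1 − r)
ln z₀ = (2.30259 − 0.58148×4.04305) / 0.41852 = -0.1156
z₀ = exp(-0.1156) = 0.8908 m

z₀ ≈ 0.89 m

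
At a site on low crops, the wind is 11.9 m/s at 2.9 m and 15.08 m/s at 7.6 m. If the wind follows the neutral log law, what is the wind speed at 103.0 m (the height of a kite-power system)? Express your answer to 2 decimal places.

23.68 m/s

Log law: V ∝ ln(z/z₀). From the pair, with r = V₁/V₂ = 0.78912,
ln z₀ = (ln z₁ − r·ln z₂)/(1 − r) = (1.0647 − 0.78912×2.0281)/0.21088 = -2.5406 → z₀ = 0.07882 m
V₃ = V₁ · ln(z₃/z₀)/ln(z₁/z₀) = 11.9 × 7.1753/3.6053 = 23.6835 m/s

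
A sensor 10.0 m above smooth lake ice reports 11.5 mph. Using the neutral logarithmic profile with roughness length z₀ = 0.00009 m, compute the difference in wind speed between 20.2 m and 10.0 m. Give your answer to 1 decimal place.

0.7 mph

Log law: V₂ = V₁ · ln(z₂/z₀)/ln(z₁/z₀) = 11.5 × 12.3214/11.6183 = 12.1959 mph
ΔV = 12.1959 − 11.5 = 0.6959 mph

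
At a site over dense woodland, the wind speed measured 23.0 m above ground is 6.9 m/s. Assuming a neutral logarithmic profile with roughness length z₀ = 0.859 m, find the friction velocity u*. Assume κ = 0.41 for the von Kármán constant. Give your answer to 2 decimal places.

u* ≈ 0.86 m/s

Log law: V(z) = (u*/κ) · ln(z/z₀) ⇒ u* = κ · V / ln(z/z₀)
u* = 0.41 × 6.9 / ln(23.0/0.859) = 0.41 × 6.9 / 3.2875
   = 2.8290 / 3.2875 = 0.8605 m/s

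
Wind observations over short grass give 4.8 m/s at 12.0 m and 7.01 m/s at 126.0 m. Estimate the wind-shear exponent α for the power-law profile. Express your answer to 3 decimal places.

α ≈ 0.161

Power law: V₂/V₁ = (z₂/z₁)^α ⇒ α = ln(V₂/V₁) / ln(z₂/z₁)
α = ln(7.01/4.8) / ln(126.0/12.0) = ln(1.4604) / ln(10.5000)
  = 0.37872 / 2.35138 = 0.16106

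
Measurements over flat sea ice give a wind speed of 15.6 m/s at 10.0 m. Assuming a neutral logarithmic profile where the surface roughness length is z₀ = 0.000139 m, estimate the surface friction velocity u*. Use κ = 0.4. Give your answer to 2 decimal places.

Log law: V(z) = (u*/κ) · ln(z/z₀) ⇒ u* = κ · V / ln(z/z₀)
u* = 0.4 × 15.6 / ln(10.0/0.000139) = 0.4 × 15.6 / 11.1836
   = 6.2400 / 11.1836 = 0.5580 m/s

u* ≈ 0.56 m/s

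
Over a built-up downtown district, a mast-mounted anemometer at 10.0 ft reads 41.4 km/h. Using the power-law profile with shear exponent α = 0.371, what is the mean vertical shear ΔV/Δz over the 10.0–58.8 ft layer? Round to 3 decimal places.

0.789 km/h/ft

Power law: V₂ = V₁ · (z₂/z₁)^α = 41.4 × (5.8800)^0.371 = 79.8802 km/h
ΔV/Δz = (79.8802 − 41.4)/(58.8 − 10.0) = 38.4802/48.8000 = 0.78853 km/h/ft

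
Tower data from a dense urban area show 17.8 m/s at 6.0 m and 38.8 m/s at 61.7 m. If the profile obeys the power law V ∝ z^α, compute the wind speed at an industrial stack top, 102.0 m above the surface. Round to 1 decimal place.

45.9 m/s

First find α: α = ln(V₂/V₁)/ln(z₂/z₁) = ln(38.8/17.8)/ln(61.7/6.0) = 0.77922/2.33052 = 0.3344
Extrapolate from 61.7 m to 102.0 m: V₃ = 38.8 × (102.0/61.7)^0.3344 = 38.8 × 1.1830 = 45.9014 m/s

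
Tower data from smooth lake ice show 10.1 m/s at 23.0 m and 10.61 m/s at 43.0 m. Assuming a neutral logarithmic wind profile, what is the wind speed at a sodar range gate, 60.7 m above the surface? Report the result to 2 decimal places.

10.89 m/s

Log law: V ∝ ln(z/z₀). From the pair, with r = V₁/V₂ = 0.95193,
ln z₀ = (ln z₁ − r·ln z₂)/(1 − r) = (3.1355 − 0.95193×3.7612)/0.04807 = -9.2559 → z₀ = 0.00009554 m
V₃ = V₁ · ln(z₃/z₀)/ln(z₁/z₀) = 10.1 × 13.3619/12.3914 = 10.8910 m/s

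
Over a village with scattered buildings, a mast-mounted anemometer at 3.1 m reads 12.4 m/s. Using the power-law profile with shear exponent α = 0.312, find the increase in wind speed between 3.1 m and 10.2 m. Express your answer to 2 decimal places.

Power law: V₂ = V₁ · (z₂/z₁)^α = 12.4 × (3.2903)^0.312 = 17.9804 m/s
ΔV = 17.9804 − 12.4 = 5.5804 m/s

5.58 m/s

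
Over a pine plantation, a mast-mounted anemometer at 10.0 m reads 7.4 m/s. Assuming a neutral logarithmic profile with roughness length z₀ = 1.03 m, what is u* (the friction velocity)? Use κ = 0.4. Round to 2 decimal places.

Log law: V(z) = (u*/κ) · ln(z/z₀) ⇒ u* = κ · V / ln(z/z₀)
u* = 0.4 × 7.4 / ln(10.0/1.03) = 0.4 × 7.4 / 2.2730
   = 2.9600 / 2.2730 = 1.3022 m/s

u* ≈ 1.30 m/s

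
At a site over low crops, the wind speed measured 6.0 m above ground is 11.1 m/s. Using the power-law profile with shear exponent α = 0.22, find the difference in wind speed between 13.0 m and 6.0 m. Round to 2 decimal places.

Power law: V₂ = V₁ · (z₂/z₁)^α = 11.1 × (2.1667)^0.22 = 13.1582 m/s
ΔV = 13.1582 − 11.1 = 2.0582 m/s

2.06 m/s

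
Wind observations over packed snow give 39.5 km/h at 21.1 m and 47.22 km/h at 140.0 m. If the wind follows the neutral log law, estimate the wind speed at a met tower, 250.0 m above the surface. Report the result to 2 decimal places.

Log law: V ∝ ln(z/z₀). From the pair, with r = V₁/V₂ = 0.83651,
ln z₀ = (ln z₁ − r·ln z₂)/(1 − r) = (3.0493 − 0.83651×4.9416)/0.16349 = -6.6332 → z₀ = 0.001316 m
V₃ = V₁ · ln(z₃/z₀)/ln(z₁/z₀) = 39.5 × 12.1546/9.6825 = 49.5854 km/h

49.59 km/h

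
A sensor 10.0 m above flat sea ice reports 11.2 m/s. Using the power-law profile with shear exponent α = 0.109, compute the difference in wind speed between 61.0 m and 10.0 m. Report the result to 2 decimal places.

Power law: V₂ = V₁ · (z₂/z₁)^α = 11.2 × (6.1000)^0.109 = 13.6401 m/s
ΔV = 13.6401 − 11.2 = 2.4401 m/s

2.44 m/s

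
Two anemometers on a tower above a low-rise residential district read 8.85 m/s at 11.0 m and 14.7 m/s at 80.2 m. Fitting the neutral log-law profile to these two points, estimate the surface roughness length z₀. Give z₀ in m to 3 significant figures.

z₀ ≈ 0.545 m

Log law: V(z) ∝ ln(z/z₀). With r = V₁/V₂ = 8.85/14.7 = 0.60204,
r · ln(z₂/z₀) = ln(z₁/z₀) ⇒ ln z₀ = (ln z₁ − r·ln z₂)/(1 − r)
ln z₀ = (2.39790 − 0.60204×4.38452) / 0.39796 = -0.6075
z₀ = exp(-0.6075) = 0.5447 m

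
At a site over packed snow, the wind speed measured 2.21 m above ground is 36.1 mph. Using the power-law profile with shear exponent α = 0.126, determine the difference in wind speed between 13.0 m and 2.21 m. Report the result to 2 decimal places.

Power law: V₂ = V₁ · (z₂/z₁)^α = 36.1 × (5.8824)^0.126 = 45.1306 mph
ΔV = 45.1306 − 36.1 = 9.0306 mph

9.03 mph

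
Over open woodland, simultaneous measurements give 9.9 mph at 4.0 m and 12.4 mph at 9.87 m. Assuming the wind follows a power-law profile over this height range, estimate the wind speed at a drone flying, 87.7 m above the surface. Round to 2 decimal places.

First find α: α = ln(V₂/V₁)/ln(z₂/z₁) = ln(12.4/9.9)/ln(9.87/4.0) = 0.22516/0.90321 = 0.2493
Extrapolate from 9.87 m to 87.7 m: V₃ = 12.4 × (87.7/9.87)^0.2493 = 12.4 × 1.7238 = 21.3757 mph

21.38 mph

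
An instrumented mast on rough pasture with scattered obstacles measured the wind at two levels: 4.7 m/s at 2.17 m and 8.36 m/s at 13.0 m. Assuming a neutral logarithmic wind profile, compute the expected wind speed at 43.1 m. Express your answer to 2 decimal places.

10.81 m/s

Log law: V ∝ ln(z/z₀). From the pair, with r = V₁/V₂ = 0.56220,
ln z₀ = (ln z₁ − r·ln z₂)/(1 − r) = (0.7747 − 0.56220×2.5649)/0.43780 = -1.5242 → z₀ = 0.2178 m
V₃ = V₁ · ln(z₃/z₀)/ln(z₁/z₀) = 4.7 × 5.2877/2.2989 = 10.8104 m/s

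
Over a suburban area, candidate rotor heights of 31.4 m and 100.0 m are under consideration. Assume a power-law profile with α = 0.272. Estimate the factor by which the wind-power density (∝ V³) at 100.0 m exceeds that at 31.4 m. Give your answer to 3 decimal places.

Speed ratio: V_B/V_A = (z_B/z_A)^α = (100.0/31.4)^0.272 = (3.1847)^0.272 = 1.37036
Power-density ratio: P_B/P_A = (V_B/V_A)³ = (1.37036)³ = 2.57339

2.573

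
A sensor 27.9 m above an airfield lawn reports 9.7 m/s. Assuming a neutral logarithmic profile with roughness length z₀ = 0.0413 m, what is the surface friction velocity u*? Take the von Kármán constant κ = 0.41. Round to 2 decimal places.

u* ≈ 0.61 m/s

Log law: V(z) = (u*/κ) · ln(z/z₀) ⇒ u* = κ · V / ln(z/z₀)
u* = 0.41 × 9.7 / ln(27.9/0.0413) = 0.41 × 9.7 / 6.5155
   = 3.9770 / 6.5155 = 0.6104 m/s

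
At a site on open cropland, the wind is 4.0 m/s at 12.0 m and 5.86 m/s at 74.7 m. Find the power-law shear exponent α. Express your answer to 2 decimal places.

Power law: V₂/V₁ = (z₂/z₁)^α ⇒ α = ln(V₂/V₁) / ln(z₂/z₁)
α = ln(5.86/4.0) / ln(74.7/12.0) = ln(1.4650) / ln(6.2250)
  = 0.38186 / 1.82857 = 0.20883

α ≈ 0.21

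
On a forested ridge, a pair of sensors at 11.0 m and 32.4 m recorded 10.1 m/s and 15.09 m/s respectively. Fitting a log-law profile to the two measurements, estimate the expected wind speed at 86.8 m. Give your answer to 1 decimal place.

Log law: V ∝ ln(z/z₀). From the pair, with r = V₁/V₂ = 0.66932,
ln z₀ = (ln z₁ − r·ln z₂)/(1 − r) = (2.3979 − 0.66932×3.4782)/0.33068 = 0.2114 → z₀ = 1.235 m
V₃ = V₁ · ln(z₃/z₀)/ln(z₁/z₀) = 10.1 × 4.2522/2.1865 = 19.6420 m/s

19.6 m/s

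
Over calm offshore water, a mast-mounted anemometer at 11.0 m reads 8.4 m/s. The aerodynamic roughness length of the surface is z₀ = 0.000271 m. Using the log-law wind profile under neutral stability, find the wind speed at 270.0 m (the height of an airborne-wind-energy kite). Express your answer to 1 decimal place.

Log law: V(z) ∝ ln(z/z₀), so V₂/V₁ = ln(z₂/z₀) / ln(z₁/z₀).
ln(270.0/0.000271) = 13.8118, ln(11.0/0.000271) = 10.6113
V₂ = 8.4 × 13.8118/10.6113 = 8.4 × 1.3016 = 10.9336 m/s

10.9 m/s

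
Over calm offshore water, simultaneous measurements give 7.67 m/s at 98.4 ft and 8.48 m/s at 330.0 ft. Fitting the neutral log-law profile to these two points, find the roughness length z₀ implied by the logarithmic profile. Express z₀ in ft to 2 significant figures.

z₀ ≈ 0.0010 ft

Log law: V(z) ∝ ln(z/z₀). With r = V₁/V₂ = 7.67/8.48 = 0.90448,
r · ln(z₂/z₀) = ln(z₁/z₀) ⇒ ln z₀ = (ln z₁ − r·ln z₂)/(1 − r)
ln z₀ = (4.58904 − 0.90448×5.79909) / 0.09552 = -6.8691
z₀ = exp(-6.8691) = 0.001039 ft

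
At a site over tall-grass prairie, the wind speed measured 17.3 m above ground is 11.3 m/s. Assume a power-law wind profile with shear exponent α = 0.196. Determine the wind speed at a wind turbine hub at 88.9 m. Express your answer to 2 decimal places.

15.57 m/s

Power-law profile: V₂ = V₁ · (z₂/z₁)^α
V₂ = 11.3 × (88.9/17.3)^0.196 = 11.3 × (5.1387)^0.196
    = 11.3 × 1.3782 = 15.5742 m/s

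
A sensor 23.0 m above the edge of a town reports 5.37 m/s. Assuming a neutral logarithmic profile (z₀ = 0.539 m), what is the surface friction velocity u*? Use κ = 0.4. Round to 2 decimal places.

u* ≈ 0.57 m/s

Log law: V(z) = (u*/κ) · ln(z/z₀) ⇒ u* = κ · V / ln(z/z₀)
u* = 0.4 × 5.37 / ln(23.0/0.539) = 0.4 × 5.37 / 3.7535
   = 2.1480 / 3.7535 = 0.5723 m/s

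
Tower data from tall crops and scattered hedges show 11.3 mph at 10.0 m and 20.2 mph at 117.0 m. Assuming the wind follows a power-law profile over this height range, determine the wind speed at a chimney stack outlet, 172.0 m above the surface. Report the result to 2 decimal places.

First find α: α = ln(V₂/V₁)/ln(z₂/z₁) = ln(20.2/11.3)/ln(117.0/10.0) = 0.58088/2.45959 = 0.2362
Extrapolate from 117.0 m to 172.0 m: V₃ = 20.2 × (172.0/117.0)^0.2362 = 20.2 × 1.0953 = 22.1245 mph

22.12 mph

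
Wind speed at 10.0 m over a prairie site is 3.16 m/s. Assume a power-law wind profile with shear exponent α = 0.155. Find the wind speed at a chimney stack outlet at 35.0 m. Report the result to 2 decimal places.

Power-law profile: V₂ = V₁ · (z₂/z₁)^α
V₂ = 3.16 × (35.0/10.0)^0.155 = 3.16 × (3.5000)^0.155
    = 3.16 × 1.2143 = 3.8372 m/s

3.84 m/s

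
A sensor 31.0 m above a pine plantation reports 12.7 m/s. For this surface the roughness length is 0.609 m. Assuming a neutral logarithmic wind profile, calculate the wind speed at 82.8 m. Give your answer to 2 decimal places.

15.87 m/s

Log law: V(z) ∝ ln(z/z₀), so V₂/V₁ = ln(z₂/z₀) / ln(z₁/z₀).
ln(82.8/0.609) = 4.9124, ln(31.0/0.609) = 3.9299
V₂ = 12.7 × 4.9124/3.9299 = 12.7 × 1.2500 = 15.8749 m/s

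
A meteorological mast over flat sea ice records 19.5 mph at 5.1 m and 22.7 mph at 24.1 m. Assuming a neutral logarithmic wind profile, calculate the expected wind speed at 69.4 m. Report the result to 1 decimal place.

24.9 mph

Log law: V ∝ ln(z/z₀). From the pair, with r = V₁/V₂ = 0.85903,
ln z₀ = (ln z₁ − r·ln z₂)/(1 − r) = (1.6292 − 0.85903×3.1822)/0.14097 = -7.8342 → z₀ = 0.0003960 m
V₃ = V₁ · ln(z₃/z₀)/ln(z₁/z₀) = 19.5 × 12.0741/9.4634 = 24.8794 mph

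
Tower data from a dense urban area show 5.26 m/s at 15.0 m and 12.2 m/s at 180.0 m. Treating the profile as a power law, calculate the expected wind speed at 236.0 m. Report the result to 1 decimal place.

13.4 m/s

First find α: α = ln(V₂/V₁)/ln(z₂/z₁) = ln(12.2/5.26)/ln(180.0/15.0) = 0.84130/2.48491 = 0.3386
Extrapolate from 180.0 m to 236.0 m: V₃ = 12.2 × (236.0/180.0)^0.3386 = 12.2 × 1.0960 = 13.3718 m/s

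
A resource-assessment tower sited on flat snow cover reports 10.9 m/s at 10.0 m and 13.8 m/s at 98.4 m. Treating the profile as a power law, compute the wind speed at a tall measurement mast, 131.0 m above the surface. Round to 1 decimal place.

First find α: α = ln(V₂/V₁)/ln(z₂/z₁) = ln(13.8/10.9)/ln(98.4/10.0) = 0.23591/2.28646 = 0.1032
Extrapolate from 98.4 m to 131.0 m: V₃ = 13.8 × (131.0/98.4)^0.1032 = 13.8 × 1.0300 = 14.2135 m/s

14.2 m/s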